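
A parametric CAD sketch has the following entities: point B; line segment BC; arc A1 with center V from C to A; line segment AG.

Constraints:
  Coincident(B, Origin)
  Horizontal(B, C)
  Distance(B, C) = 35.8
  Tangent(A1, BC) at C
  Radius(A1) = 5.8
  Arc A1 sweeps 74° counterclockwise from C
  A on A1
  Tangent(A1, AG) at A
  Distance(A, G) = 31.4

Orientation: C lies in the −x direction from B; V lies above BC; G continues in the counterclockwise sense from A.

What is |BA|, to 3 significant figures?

30.5

B is at the origin; B and C share the same y with |BC| = 35.8 and C on the −x side, so C = (-35.8, 0.00). Since A1 is tangent to BC there, VC ⟂ BC, so V = C + (0, 5.8) = (-35.8, 5.80). On A1, C sits at bearing -90° from V; a 74° counterclockwise sweep puts A at bearing -16°, so A = V + 5.8·(cos -16°, sin -16°) = (-30.2, 4.20). Then |BA| = |A − B| = 30.5.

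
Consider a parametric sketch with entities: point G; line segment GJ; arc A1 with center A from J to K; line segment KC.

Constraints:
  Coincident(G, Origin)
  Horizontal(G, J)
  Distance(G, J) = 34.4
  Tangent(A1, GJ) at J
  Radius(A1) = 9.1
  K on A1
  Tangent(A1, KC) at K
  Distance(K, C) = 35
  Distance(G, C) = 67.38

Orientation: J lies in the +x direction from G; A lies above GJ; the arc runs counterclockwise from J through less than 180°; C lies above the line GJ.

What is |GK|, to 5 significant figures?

43.335

G is at the origin; GJ is horizontal with |GJ| = 34.4 and J on the +x side, so J = (34.400, 0.0000). A1 meets GJ tangentially, so AJ is at right angles to GJ, so A = J + (0, 9.1) = (34.400, 9.1000). Since AK ⟂ KC (tangency), |AC| = √(9.1² + 35.0²) = 36.164 regardless of where K sits on A1. So C lies on both circle(G, 67.38) and circle(A, 36.164); the above-GJ intersection is C = (55.140, 38.725). K is the foot of the tangent from C: K = (42.928, 5.9250).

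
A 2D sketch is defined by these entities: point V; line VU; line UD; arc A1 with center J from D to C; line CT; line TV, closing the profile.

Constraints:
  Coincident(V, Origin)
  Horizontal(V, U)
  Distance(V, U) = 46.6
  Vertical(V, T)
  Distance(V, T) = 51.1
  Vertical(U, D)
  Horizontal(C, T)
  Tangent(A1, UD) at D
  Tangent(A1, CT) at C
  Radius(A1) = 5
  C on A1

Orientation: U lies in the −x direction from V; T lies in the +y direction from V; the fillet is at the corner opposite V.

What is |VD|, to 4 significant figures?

65.55

V is at the origin; VU is horizontal with |VU| = 46.6 and U on the −x side, so U = (-46.60, 0.000). V and T share the same x with |VT| = 51.1 and T on the +y side, so T = (0.000, 51.10). The virtual corner opposite V is at (-46.60, 51.10). Tangency of A1 to UD means the radius JD is perpendicular to UD and tangency of A1 to CT means the radius JC is perpendicular to CT, with radius 5.0, so the center J sits 5.0 in from both sides at J = (-41.60, 46.10). That places the tangent points at D = (-46.60, 46.10) on UD and C = (-41.60, 51.10) on CT. Then |VD| = |D − V| = 65.55.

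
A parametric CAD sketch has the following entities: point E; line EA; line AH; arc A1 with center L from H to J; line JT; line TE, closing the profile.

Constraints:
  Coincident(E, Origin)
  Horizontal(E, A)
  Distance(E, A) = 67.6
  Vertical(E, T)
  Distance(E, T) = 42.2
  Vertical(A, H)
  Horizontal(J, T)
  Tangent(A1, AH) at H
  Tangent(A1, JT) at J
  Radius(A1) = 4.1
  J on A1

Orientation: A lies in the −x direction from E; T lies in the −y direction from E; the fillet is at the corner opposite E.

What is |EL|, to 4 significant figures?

74.05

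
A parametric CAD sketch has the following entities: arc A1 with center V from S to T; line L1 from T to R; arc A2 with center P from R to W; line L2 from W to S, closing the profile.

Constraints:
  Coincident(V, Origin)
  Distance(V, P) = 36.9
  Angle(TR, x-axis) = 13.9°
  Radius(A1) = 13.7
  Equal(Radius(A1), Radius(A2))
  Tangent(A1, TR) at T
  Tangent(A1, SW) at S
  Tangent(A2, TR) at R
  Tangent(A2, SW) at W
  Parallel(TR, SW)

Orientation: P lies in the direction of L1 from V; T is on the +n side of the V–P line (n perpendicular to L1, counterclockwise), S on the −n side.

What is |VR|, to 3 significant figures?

39.4

The slot axis is L1's direction at 13.9°, so u = (cos 13.9°, sin 13.9°) = (0.971, 0.240) and n = (−sin 13.9°, cos 13.9°) = (-0.240, 0.971). V is at the origin and P lies 36.9 along u from V, so P = 36.9·u = (35.8, 8.86). Tangency of A1 to both parallel lines with radius 13.7 puts T and S at V ± 13.7·n: T = (-3.29, 13.3), S = (3.29, -13.3). Equal radii place R and W the same way about P: R = P + 13.7·n = (32.5, 22.2), W = P − 13.7·n = (39.1, -4.43). Then |VR| = |R − V| = 39.4.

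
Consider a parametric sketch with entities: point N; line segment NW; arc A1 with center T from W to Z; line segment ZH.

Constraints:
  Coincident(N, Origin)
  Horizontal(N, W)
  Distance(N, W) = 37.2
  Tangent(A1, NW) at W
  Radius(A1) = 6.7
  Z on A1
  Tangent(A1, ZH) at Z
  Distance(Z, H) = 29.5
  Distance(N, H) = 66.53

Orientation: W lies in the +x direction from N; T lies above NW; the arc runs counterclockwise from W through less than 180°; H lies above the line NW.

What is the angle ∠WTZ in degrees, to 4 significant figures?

47.42°

Checks: N.y = 0.00, W.y = 0.00 ✓; |TZ| = 6.700 ✓; ∠(TZ, ZH) = 90.00° ✓; |ZH| = 29.50 ✓; |NH| = 66.53 ✓.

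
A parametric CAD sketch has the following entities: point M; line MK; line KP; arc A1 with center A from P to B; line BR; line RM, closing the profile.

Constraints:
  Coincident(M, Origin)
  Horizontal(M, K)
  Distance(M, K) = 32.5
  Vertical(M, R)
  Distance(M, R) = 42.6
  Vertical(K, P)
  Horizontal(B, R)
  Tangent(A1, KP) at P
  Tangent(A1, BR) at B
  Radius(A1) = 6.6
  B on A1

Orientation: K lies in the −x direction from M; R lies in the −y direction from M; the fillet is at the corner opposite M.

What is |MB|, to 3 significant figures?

49.9

M is at the origin; M and K share the same y with |MK| = 32.5 and K on the −x side, so K = (-32.5, 0.00). M and R share the same x with |MR| = 42.6 and R on the −y side, so R = (0.00, -42.6). The virtual corner opposite M is at (-32.5, -42.6). Since A1 is tangent to KP there, AP ⟂ KP and tangency of A1 to BR means the radius AB is perpendicular to BR, with radius 6.6, so the center A sits 6.6 in from both sides at A = (-25.9, -36.0). That places the tangent points at P = (-32.5, -36.0) on KP and B = (-25.9, -42.6) on BR. Then |MB| = |B − M| = 49.9.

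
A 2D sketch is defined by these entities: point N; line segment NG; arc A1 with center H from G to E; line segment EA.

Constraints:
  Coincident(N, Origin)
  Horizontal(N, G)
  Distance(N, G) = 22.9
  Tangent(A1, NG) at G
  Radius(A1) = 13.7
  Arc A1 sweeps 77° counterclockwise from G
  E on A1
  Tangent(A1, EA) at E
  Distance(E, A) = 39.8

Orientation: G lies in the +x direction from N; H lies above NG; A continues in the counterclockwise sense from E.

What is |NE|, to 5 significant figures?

37.772

N is at the origin; NG is horizontal with |NG| = 22.9 and G on the +x side, so G = (22.900, 0.0000). The tangent condition forces HG to be normal to NG, so H = G + (0, 13.7) = (22.900, 13.700). On A1, G sits at bearing -90° from H; a 77° counterclockwise sweep puts E at bearing -13°, so E = H + 13.7·(cos -13°, sin -13°) = (36.249, 10.618). Then |NE| = |E − N| = 37.772.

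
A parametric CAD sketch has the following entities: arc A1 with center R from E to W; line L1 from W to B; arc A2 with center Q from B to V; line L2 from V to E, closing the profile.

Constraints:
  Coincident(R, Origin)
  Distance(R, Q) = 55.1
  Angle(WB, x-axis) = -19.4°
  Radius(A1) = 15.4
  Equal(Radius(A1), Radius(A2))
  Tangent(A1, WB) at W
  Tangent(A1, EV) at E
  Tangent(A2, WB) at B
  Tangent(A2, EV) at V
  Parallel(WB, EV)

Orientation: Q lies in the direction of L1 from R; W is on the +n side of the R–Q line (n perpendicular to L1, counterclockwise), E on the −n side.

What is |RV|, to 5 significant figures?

57.212

The slot axis is L1's direction at -19.4°, so u = (cos -19.4°, sin -19.4°) = (0.94322, -0.33216) and n = (−sin -19.4°, cos -19.4°) = (0.33216, 0.94322). R is at the origin and Q lies 55.1 along u from R, so Q = 55.1·u = (51.972, -18.302). Tangency of A1 to both parallel lines with radius 15.4 puts W and E at R ± 15.4·n: W = (5.1153, 14.526), E = (-5.1153, -14.526). Equal radii place B and V the same way about Q: B = Q + 15.4·n = (57.087, -3.7764), V = Q − 15.4·n = (46.856, -32.828). Then |RV| = |V − R| = 57.212.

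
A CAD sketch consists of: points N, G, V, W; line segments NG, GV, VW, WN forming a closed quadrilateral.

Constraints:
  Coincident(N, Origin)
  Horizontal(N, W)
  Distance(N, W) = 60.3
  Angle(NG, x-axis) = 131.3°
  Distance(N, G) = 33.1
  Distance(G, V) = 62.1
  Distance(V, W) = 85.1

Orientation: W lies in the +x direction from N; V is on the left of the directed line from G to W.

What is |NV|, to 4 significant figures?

75.24

Checks: |GV| = 62.10 ✓; |VW| = 85.10 ✓.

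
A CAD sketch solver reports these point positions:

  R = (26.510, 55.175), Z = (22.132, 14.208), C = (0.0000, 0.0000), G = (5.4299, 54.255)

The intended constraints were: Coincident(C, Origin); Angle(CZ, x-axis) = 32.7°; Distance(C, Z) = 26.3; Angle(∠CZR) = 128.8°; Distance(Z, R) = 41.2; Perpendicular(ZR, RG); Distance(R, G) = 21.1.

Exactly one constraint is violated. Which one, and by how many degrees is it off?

Perpendicular(ZR, RG) — off by 8.60°.

C = (0.00, 0.00) ✓; CZ at 32.70° ✓; |CZ| = 26.30 ✓; ∠CZR = 128.8° ✓; |ZR| = 41.20 ✓; ∠(ZR, RG) = 98.60° ✗; |RG| = 21.10 ✓.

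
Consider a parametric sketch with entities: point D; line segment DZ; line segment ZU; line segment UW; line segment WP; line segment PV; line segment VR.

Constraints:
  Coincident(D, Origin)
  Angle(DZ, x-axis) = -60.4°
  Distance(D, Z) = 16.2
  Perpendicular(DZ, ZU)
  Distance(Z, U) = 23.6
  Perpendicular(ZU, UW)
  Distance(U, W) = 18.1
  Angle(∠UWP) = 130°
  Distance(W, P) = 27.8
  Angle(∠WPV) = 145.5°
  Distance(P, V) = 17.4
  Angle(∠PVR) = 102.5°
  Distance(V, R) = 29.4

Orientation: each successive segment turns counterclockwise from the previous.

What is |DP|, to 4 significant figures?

19.90

D is at the origin; DZ runs at -60.4° with length 16.2, so Z = (8.002, -14.09). DZ is perpendicular to ZU, so ZU runs at 29.60°; with |ZU| = 23.6, U = (28.52, -2.429). The perpendicularity gives UW at right angles to ZU, so UW runs at 119.6°; with |UW| = 18.1, W = (19.58, 13.31). ∠UWP = 130.0° gives WP at 169.6° from the x-axis; with |WP| = 27.8, P = (-7.762, 18.33). Then |DP| = |P − D| = 19.90.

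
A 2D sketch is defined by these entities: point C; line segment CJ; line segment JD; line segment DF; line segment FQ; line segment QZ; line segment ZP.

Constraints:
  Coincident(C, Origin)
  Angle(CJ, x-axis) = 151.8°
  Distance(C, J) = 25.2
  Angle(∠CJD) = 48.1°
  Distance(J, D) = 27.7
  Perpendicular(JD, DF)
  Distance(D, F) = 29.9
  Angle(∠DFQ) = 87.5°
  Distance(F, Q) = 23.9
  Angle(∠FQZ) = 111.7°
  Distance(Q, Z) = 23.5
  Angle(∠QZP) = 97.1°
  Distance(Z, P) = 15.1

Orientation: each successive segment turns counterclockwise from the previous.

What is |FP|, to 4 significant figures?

34.96

∠FQZ = 111.7° gives QZ at 174.5° from the x-axis; with |QZ| = 23.5, Z = (-16.66, 17.28). ∠QZP = 97.1° gives ZP at -102.6° from the x-axis; with |ZP| = 15.1, P = (-19.95, 2.545). Then |FP| = |P − F| = 34.96.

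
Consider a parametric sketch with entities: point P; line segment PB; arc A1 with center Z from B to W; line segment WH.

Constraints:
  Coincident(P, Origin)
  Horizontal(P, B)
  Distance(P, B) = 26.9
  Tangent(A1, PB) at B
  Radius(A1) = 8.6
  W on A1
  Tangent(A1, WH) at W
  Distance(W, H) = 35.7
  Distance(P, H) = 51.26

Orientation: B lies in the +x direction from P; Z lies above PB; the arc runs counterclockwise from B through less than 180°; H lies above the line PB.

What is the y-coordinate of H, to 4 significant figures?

45.22

Checks: P.y = 0.00, B.y = 0.00 ✓; |ZW| = 8.600 ✓; ∠(ZW, WH) = 90.00° ✓; |WH| = 35.70 ✓; |PH| = 51.26 ✓.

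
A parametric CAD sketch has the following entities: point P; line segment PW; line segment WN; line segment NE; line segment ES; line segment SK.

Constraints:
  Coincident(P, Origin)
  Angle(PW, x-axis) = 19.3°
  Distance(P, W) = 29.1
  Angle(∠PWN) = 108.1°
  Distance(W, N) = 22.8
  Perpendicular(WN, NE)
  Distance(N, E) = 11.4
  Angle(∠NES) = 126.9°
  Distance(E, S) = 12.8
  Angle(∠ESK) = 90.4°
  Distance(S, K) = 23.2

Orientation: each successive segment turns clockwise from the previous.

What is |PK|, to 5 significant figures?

28.063

P is at the origin; PW runs at 19.3° with length 29.1, so W = (27.465, 9.6180). ∠PWN = 108.1° gives WN at -52.600° from the x-axis; with |WN| = 22.8, N = (41.313, -8.4947). The perpendicularity gives NE at right angles to WN, so NE runs at -142.60°; with |NE| = 11.4, E = (32.256, -15.419). ∠NES = 126.9° gives ES at 164.30° from the x-axis; with |ES| = 12.8, S = (19.934, -11.955). ∠ESK = 90.4° gives SK at 74.700° from the x-axis; with |SK| = 23.2, K = (26.056, 10.423). Then |PK| = |K − P| = 28.063.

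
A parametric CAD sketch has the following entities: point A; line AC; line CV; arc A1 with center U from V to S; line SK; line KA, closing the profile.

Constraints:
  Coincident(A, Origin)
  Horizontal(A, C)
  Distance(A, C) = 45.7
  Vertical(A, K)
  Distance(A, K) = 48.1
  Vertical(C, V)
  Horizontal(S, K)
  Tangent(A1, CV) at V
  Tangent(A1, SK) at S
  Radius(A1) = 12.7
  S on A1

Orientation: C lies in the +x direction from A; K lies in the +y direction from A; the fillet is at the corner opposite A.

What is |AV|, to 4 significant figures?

57.81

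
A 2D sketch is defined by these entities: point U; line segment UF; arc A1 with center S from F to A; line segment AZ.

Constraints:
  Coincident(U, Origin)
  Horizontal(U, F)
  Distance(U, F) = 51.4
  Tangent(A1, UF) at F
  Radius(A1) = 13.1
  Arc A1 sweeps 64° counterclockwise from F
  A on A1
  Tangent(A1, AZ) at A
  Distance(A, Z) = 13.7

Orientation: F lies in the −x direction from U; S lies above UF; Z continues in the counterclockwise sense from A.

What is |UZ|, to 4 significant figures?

38.95

On A1, F sits at bearing -90° from S; a 64° counterclockwise sweep puts A at bearing -26°, so A = S + 13.1·(cos -26°, sin -26°) = (-39.63, 7.357). A1 meets AZ tangentially, so SA is at right angles to AZ, so AZ runs along (−sin -26°, cos -26°); with |AZ| = 13.7, Z = (-33.62, 19.67). Then |UZ| = |Z − U| = 38.95.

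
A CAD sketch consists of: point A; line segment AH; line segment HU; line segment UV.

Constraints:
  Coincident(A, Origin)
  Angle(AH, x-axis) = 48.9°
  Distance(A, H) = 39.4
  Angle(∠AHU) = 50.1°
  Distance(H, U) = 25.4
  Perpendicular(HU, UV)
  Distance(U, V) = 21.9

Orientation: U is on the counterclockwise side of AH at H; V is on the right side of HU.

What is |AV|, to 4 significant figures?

52.13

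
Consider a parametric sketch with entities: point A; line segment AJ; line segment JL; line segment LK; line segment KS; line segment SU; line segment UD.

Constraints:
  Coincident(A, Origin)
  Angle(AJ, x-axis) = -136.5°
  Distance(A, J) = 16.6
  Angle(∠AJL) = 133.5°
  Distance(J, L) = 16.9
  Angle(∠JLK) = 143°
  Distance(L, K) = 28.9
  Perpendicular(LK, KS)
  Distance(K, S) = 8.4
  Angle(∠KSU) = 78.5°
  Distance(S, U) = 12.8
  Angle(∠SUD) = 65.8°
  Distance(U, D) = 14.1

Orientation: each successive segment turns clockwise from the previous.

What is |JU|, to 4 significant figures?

30.17

LK ⟂ KS, so KS runs at 50.00°; with |KS| = 8.4, S = (-45.66, 14.47). ∠KSU = 78.5° gives SU at -51.50° from the x-axis; with |SU| = 12.8, U = (-37.69, 4.452). Then |JU| = |U − J| = 30.17.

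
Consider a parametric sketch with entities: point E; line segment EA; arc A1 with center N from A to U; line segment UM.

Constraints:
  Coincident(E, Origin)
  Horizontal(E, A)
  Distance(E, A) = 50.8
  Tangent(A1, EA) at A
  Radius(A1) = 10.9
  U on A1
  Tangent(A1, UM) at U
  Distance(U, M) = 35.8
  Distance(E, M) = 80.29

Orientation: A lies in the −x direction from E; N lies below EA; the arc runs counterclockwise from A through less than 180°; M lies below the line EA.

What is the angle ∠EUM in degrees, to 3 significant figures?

107°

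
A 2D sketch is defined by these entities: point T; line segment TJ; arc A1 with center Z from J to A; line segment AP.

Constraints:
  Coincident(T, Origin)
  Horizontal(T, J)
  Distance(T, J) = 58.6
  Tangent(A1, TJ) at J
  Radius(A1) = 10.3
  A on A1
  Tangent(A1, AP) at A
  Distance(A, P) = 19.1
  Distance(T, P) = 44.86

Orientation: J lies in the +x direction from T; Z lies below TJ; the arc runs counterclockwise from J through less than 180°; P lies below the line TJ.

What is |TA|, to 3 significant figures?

50.1

Checks: ∠(ZJ, JT) = 90.00° ✓; |ZJ| = 10.30 ✓; |ZA| = 10.30 ✓; ∠(ZA, AP) = 90.00° ✓; |AP| = 19.10 ✓; |TP| = 44.86 ✓.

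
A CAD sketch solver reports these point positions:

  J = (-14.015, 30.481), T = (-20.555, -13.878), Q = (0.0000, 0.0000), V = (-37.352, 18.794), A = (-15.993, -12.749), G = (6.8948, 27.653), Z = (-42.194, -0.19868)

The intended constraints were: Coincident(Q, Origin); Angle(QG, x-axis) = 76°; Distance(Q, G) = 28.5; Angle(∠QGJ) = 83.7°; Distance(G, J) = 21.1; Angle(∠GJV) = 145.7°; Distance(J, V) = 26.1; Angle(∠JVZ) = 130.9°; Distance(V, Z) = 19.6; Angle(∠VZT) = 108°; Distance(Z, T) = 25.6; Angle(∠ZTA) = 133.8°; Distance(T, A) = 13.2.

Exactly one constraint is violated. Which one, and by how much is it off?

Distance(T, A) = 13.2 — off by 8.50.

Q = (0.00, 0.00) ✓; QG at 76.00° ✓; |QG| = 28.50 ✓; ∠QGJ = 83.70° ✓; |GJ| = 21.10 ✓; ∠GJV = 145.7° ✓; |JV| = 26.10 ✓; ∠JVZ = 130.9° ✓; |VZ| = 19.60 ✓; ∠VZT = 108.0° ✓; |ZT| = 25.60 ✓; ∠ZTA = 133.8° ✓; |TA| = 4.700 ✗.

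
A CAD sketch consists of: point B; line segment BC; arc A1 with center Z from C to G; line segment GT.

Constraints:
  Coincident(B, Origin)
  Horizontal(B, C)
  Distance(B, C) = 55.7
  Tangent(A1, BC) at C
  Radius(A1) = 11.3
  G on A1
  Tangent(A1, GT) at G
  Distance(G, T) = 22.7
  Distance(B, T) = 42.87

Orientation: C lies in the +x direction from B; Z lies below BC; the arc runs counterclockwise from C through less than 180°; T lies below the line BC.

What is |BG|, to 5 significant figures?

46.255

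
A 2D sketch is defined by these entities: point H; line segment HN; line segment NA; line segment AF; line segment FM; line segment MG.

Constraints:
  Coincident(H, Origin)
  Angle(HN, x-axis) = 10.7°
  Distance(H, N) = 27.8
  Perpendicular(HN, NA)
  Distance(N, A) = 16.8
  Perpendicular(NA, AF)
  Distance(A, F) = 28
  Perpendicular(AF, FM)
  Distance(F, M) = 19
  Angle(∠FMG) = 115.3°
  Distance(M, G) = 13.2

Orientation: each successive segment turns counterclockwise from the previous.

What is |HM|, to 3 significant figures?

2.21

H is at the origin; HN runs at 10.7° with length 27.8, so N = (27.3, 5.16). HN is perpendicular to NA, so NA runs at 101°; with |NA| = 16.8, A = (24.2, 21.7). NA is perpendicular to AF, so AF runs at -169°; with |AF| = 28.0, F = (-3.32, 16.5). AF is perpendicular to FM, so FM runs at -79.3°; with |FM| = 19.0, M = (0.212, -2.20). Then |HM| = |M − H| = 2.21.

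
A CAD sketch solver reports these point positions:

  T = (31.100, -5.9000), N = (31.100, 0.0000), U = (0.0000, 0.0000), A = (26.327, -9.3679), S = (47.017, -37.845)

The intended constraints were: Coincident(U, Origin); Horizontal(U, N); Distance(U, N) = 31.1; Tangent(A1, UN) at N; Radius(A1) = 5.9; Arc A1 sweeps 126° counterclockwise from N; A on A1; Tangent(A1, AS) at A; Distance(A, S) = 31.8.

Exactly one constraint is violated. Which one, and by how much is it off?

Distance(A, S) = 31.8 — off by 3.40.

U = (0.00, 0.00) ✓; U.y = 0.00, N.y = 0.00 ✓; |UN| = 31.10 ✓; ∠(TN, NU) = 90.00° ✓; |TN| = 5.900 ✓; bearing(T→A) − bearing(T→N) = 126.0° ✓; |TA| = 5.900 ✓; ∠(TA, AS) = 90.00° ✓; |AS| = 35.20 ✗.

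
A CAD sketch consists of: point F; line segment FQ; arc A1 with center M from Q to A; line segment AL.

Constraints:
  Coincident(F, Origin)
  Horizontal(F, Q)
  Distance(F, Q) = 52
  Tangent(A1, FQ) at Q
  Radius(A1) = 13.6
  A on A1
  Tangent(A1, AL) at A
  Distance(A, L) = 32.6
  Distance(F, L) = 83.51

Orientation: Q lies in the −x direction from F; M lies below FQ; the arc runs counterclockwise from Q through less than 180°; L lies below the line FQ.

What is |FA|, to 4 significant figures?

66.27

Checks: ∠(MQ, QF) = 90.00° ✓; |MQ| = 13.60 ✓; |MA| = 13.60 ✓; ∠(MA, AL) = 90.00° ✓; |AL| = 32.60 ✓; |FL| = 83.51 ✓.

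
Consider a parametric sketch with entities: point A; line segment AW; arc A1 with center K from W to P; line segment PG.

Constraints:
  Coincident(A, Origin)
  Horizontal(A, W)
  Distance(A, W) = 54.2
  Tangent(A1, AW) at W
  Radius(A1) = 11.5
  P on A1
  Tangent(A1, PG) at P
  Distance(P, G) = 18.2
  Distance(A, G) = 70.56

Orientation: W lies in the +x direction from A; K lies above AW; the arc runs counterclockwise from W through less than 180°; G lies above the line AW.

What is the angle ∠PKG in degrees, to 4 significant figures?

57.71°

A is at the origin; AW is horizontal with |AW| = 54.2 and W on the +x side, so W = (54.20, 0.000). A1 meets AW tangentially, so KW is at right angles to AW, so K = W + (0, 11.5) = (54.20, 11.50). Since KP ⟂ PG (tangency), |KG| = √(11.5² + 18.2²) = 21.53 regardless of where P sits on A1. So G lies on both circle(A, 70.56) and circle(K, 21.53); the above-AW intersection is G = (63.40, 30.96). P is the foot of the tangent from G: P = (65.61, 12.90).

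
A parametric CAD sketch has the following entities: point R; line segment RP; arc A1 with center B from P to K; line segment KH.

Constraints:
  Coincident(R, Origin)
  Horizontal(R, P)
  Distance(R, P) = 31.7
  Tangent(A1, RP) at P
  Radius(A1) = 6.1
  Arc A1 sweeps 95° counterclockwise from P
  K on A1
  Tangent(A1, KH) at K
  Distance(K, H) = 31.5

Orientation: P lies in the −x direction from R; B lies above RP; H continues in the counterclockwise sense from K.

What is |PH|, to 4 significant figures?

38.16

R is at the origin; R and P share the same y with |RP| = 31.7 and P on the −x side, so P = (-31.70, 0.000). Tangency of A1 to RP means the radius BP is perpendicular to RP, so B = P + (0, 6.1) = (-31.70, 6.100). On A1, P sits at bearing -90° from B; a 95° counterclockwise sweep puts K at bearing 5°, so K = B + 6.1·(cos 5°, sin 5°) = (-25.62, 6.632). Since A1 is tangent to KH there, BK ⟂ KH, so KH runs along (−sin 5°, cos 5°); with |KH| = 31.5, H = (-28.37, 38.01). Then |PH| = |H − P| = 38.16.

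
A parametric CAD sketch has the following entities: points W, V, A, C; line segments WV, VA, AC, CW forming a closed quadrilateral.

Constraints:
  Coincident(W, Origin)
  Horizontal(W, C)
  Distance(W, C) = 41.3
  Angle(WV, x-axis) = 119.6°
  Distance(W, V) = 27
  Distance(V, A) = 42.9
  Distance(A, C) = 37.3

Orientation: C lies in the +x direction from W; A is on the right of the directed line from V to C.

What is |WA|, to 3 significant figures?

15.9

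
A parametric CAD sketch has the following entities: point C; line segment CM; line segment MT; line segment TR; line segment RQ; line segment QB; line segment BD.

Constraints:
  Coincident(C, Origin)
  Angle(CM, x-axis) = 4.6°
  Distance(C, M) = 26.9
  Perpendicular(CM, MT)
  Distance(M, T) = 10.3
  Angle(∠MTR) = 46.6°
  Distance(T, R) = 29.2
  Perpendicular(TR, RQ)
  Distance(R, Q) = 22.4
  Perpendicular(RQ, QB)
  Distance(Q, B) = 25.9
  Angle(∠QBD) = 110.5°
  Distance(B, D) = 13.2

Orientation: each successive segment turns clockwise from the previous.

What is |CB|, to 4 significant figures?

40.74

C is at the origin; CM runs at 4.6° with length 26.9, so M = (26.81, 2.157). CM ⟂ MT, so MT runs at -85.40°; with |MT| = 10.3, T = (27.64, -8.109). ∠MTR = 46.6° gives TR at 141.2° from the x-axis; with |TR| = 29.2, R = (4.883, 10.19). The perpendicularity gives RQ at right angles to TR, so RQ runs at 51.20°; with |RQ| = 22.4, Q = (18.92, 27.64). RQ is perpendicular to QB, so QB runs at -38.80°; with |QB| = 25.9, B = (39.10, 11.42). Then |CB| = |B − C| = 40.74.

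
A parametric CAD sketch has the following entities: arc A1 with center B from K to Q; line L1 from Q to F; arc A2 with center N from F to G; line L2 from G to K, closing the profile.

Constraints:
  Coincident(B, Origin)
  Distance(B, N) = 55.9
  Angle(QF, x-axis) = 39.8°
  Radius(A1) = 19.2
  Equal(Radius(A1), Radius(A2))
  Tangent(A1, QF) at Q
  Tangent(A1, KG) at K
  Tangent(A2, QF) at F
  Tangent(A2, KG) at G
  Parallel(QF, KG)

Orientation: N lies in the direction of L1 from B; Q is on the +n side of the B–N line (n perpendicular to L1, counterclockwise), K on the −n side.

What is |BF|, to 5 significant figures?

59.105

Tangency of A1 to both parallel lines with radius 19.2 puts Q and K at B ± 19.2·n: Q = (-12.290, 14.751), K = (12.290, -14.751). Equal radii place F and G the same way about N: F = N + 19.2·n = (30.657, 50.533), G = N − 19.2·n = (55.237, 21.031). Then |BF| = |F − B| = 59.105.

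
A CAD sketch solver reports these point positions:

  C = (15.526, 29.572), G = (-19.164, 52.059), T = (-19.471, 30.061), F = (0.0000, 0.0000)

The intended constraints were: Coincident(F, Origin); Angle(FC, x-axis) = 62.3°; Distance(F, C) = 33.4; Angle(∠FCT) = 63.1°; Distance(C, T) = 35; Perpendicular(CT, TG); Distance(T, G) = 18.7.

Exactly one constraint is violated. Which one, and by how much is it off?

Distance(T, G) = 18.7 — off by 3.30.

F = (0.00, 0.00) ✓; FC at 62.30° ✓; |FC| = 33.40 ✓; ∠FCT = 63.10° ✓; |CT| = 35.00 ✓; ∠(CT, TG) = 90.00° ✓; |TG| = 22.00 ✗.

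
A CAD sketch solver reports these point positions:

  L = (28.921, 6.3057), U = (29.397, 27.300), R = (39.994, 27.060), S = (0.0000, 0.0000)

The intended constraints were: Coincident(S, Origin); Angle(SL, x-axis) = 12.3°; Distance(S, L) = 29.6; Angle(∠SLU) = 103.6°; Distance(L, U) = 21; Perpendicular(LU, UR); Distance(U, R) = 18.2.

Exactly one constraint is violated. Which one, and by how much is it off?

Distance(U, R) = 18.2 — off by 7.60.

S = (0.00, 0.00) ✓; SL at 12.30° ✓; |SL| = 29.60 ✓; ∠SLU = 103.6° ✓; |LU| = 21.00 ✓; ∠(LU, UR) = 90.00° ✓; |UR| = 10.60 ✗.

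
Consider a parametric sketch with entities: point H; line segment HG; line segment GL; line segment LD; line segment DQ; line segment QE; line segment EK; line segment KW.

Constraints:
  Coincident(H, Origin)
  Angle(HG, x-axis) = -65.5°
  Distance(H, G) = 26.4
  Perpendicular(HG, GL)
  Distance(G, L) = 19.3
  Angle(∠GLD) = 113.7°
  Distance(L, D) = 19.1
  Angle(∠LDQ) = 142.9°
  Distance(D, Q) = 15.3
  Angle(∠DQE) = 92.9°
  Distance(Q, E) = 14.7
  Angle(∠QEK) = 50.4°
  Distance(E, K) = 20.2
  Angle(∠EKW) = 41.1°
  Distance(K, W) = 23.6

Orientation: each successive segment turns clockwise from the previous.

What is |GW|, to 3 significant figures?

45.1

H is at the origin; HG runs at -65.5° with length 26.4, so G = (10.9, -24.0). The perpendicularity gives GL at right angles to HG, so GL runs at -156°; with |GL| = 19.3, L = (-6.61, -32.0). ∠GLD = 113.7° gives LD at 138° from the x-axis; with |LD| = 19.1, D = (-20.9, -19.3). ∠LDQ = 142.9° gives DQ at 101° from the x-axis; with |DQ| = 15.3, Q = (-23.8, -4.28). ∠DQE = 92.9° gives QE at 14.0° from the x-axis; with |QE| = 14.7, E = (-9.54, -0.726). ∠QEK = 50.4° gives EK at -116° from the x-axis; with |EK| = 20.2, K = (-18.3, -18.9). ∠EKW = 41.1° gives KW at 106° from the x-axis; with |KW| = 23.6, W = (-24.6, 3.80). Then |GW| = |W − G| = 45.1.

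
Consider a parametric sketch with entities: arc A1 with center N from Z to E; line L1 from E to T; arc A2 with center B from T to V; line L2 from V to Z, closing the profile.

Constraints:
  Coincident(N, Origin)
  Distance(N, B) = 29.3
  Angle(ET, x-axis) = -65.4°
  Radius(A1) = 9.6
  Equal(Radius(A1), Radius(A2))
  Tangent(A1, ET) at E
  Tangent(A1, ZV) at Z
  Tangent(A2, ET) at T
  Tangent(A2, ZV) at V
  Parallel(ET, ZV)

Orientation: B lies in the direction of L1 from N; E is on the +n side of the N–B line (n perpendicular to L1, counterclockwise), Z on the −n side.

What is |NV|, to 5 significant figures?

30.833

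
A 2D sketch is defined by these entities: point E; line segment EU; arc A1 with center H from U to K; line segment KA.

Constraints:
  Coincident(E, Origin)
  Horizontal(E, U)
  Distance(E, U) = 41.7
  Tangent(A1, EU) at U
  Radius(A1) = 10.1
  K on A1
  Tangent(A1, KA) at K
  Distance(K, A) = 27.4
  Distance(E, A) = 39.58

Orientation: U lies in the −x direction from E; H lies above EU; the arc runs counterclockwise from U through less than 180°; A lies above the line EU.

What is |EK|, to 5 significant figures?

32.890

E is at the origin; EU is horizontal with |EU| = 41.7 and U on the −x side, so U = (-41.700, 0.0000). Tangency of A1 to EU means the radius HU is perpendicular to EU, so H = U + (0, 10.1) = (-41.700, 10.100). Since HK ⟂ KA (tangency), |HA| = √(10.1² + 27.4²) = 29.202 regardless of where K sits on A1. So A lies on both circle(E, 39.58) and circle(H, 29.202); the above-EU intersection is A = (-22.795, 32.357). K is the foot of the tangent from A: K = (-32.216, 6.6274).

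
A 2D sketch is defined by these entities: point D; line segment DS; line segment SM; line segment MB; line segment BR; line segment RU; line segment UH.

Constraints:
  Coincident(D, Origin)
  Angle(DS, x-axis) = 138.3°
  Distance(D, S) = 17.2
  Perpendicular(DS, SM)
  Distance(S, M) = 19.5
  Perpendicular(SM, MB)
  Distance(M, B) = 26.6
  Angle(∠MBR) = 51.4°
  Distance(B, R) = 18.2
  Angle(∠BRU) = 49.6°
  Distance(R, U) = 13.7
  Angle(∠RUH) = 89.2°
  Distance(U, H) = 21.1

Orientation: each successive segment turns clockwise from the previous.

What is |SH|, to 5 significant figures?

40.248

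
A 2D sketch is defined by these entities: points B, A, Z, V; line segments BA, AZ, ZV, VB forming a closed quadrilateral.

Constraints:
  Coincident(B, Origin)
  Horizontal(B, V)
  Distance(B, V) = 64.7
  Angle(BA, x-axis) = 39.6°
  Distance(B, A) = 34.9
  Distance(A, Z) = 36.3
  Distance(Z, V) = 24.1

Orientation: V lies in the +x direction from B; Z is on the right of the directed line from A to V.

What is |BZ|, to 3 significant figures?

44.1

Checks: |AZ| = 36.30 ✓; |ZV| = 24.10 ✓.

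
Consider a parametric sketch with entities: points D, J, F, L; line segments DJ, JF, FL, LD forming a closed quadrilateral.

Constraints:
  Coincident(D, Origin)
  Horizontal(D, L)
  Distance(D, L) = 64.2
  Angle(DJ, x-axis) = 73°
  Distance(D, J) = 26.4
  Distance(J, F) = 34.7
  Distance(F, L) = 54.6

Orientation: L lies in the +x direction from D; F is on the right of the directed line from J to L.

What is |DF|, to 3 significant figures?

14.0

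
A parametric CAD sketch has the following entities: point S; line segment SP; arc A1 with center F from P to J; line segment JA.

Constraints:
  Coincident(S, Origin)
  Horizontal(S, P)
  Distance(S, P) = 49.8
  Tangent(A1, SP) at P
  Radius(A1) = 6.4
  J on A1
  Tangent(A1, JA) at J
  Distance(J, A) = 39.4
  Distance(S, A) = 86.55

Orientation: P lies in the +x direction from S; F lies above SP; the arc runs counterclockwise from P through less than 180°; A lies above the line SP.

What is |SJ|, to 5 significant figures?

54.686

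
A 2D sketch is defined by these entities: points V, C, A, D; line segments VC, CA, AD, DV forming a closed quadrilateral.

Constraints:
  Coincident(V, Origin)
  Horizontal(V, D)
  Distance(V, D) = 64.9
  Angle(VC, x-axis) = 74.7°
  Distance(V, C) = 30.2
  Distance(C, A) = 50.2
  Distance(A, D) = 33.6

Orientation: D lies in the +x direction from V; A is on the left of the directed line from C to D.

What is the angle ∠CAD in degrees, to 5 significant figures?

97.506°

V is at the origin; VD is horizontal with |VD| = 64.9 and D in +x, so D = (64.9, 0). VC runs at 74.7° with |VC| = 30.2, so C = (7.9690, 29.130). A is determined by |CA| = 50.2 and |AD| = 33.6 together: it lies at the intersection of circle(C, 50.2) and circle(D, 33.6). With |CD| = 63.951, the foot of the radical line on CD is 42.852 from C and the perpendicular offset is √(50.2² − 42.852²) = 26.149. Taking the left-of-CD solution: A = (58.028, 32.890).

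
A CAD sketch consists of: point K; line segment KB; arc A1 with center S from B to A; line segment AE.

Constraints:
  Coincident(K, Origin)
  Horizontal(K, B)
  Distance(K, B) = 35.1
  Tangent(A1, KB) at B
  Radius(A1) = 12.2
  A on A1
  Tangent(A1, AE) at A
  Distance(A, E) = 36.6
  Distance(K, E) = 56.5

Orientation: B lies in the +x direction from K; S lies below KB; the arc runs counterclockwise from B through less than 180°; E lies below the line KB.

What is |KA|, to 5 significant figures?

26.595

K is at the origin; KB is horizontal with |KB| = 35.1 and B on the +x side, so B = (35.100, 0.0000). A1 meets KB tangentially, so SB is at right angles to KB, so S = B + (0, -12.2) = (35.100, -12.200). Since SA ⟂ AE (tangency), |SE| = √(12.2² + 36.6²) = 38.580 regardless of where A sits on A1. So E lies on both circle(K, 56.5) and circle(S, 38.580); the below-KB intersection is E = (26.620, -49.836). A is the foot of the tangent from E: A = (22.961, -13.420).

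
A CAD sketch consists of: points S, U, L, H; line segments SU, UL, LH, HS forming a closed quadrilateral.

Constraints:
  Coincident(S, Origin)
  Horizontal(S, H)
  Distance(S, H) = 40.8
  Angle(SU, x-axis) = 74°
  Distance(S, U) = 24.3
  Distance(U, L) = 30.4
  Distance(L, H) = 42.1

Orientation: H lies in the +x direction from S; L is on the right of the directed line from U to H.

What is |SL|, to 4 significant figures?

6.148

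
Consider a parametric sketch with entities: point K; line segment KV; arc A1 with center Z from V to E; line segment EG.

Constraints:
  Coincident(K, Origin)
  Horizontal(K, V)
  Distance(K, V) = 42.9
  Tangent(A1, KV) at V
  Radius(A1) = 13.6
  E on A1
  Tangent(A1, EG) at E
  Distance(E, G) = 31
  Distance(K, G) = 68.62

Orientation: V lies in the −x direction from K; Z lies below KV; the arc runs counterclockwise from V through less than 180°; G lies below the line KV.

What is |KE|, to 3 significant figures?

58.5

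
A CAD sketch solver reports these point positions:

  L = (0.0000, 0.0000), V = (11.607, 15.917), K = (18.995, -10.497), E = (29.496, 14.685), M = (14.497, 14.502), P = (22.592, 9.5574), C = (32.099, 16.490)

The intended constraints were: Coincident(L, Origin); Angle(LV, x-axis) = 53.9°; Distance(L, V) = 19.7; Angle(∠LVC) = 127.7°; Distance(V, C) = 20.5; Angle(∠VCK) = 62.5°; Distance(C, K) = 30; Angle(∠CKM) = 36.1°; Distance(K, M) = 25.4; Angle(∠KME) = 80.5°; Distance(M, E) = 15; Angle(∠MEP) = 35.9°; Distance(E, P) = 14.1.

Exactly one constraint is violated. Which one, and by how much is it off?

Distance(E, P) = 14.1 — off by 5.50.

L = (0.00, 0.00) ✓; LV at 53.90° ✓; |LV| = 19.70 ✓; ∠LVC = 127.7° ✓; |VC| = 20.50 ✓; ∠VCK = 62.50° ✓; |CK| = 30.00 ✓; ∠CKM = 36.10° ✓; |KM| = 25.40 ✓; ∠KME = 80.50° ✓; |ME| = 15.00 ✓; ∠MEP = 35.90° ✓; |EP| = 8.600 ✗.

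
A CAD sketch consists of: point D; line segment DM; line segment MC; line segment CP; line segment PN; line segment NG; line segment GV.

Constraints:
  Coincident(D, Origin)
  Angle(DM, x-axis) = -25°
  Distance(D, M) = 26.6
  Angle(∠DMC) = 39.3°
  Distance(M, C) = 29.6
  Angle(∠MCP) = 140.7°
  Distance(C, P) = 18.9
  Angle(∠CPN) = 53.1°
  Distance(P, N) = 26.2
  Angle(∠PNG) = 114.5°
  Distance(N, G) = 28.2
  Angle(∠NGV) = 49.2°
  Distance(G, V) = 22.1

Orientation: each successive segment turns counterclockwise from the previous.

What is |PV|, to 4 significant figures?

25.63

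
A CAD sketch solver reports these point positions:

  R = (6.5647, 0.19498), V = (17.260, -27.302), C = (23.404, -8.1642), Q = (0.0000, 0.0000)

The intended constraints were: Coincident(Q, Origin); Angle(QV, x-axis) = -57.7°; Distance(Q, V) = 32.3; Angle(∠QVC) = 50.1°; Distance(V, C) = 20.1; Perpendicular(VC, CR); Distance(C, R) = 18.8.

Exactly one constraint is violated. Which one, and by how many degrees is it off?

Perpendicular(VC, CR) — off by 8.60°.

Q = (0.00, 0.00) ✓; QV at -57.70° ✓; |QV| = 32.30 ✓; ∠QVC = 50.10° ✓; |VC| = 20.10 ✓; ∠(VC, CR) = 81.40° ✗; |CR| = 18.80 ✓.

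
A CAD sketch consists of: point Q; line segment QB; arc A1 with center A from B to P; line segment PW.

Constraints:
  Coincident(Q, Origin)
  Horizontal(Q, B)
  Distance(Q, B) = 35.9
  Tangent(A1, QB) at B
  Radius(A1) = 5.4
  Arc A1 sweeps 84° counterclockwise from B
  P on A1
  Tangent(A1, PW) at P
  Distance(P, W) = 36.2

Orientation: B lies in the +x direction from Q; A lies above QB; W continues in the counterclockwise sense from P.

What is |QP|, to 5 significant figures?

41.553

Q is at the origin; Q and B share the same y with |QB| = 35.9 and B on the +x side, so B = (35.900, 0.0000). Tangency of A1 to QB means the radius AB is perpendicular to QB, so A = B + (0, 5.4) = (35.900, 5.4000). On A1, B sits at bearing -90° from A; an 84° counterclockwise sweep puts P at bearing -6°, so P = A + 5.4·(cos -6°, sin -6°) = (41.270, 4.8355). Then |QP| = |P − Q| = 41.553.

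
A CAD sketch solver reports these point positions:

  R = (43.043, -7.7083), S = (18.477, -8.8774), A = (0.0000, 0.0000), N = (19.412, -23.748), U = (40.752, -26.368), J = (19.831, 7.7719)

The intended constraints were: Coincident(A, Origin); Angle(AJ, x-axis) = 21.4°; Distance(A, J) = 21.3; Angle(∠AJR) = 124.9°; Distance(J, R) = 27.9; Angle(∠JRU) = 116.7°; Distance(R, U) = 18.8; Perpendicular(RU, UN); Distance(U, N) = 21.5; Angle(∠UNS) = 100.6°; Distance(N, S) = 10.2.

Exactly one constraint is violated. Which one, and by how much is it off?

Distance(N, S) = 10.2 — off by 4.70.

A = (0.00, 0.00) ✓; AJ at 21.40° ✓; |AJ| = 21.30 ✓; ∠AJR = 124.9° ✓; |JR| = 27.90 ✓; ∠JRU = 116.7° ✓; |RU| = 18.80 ✓; ∠(RU, UN) = 90.00° ✓; |UN| = 21.50 ✓; ∠UNS = 100.6° ✓; |NS| = 14.90 ✗.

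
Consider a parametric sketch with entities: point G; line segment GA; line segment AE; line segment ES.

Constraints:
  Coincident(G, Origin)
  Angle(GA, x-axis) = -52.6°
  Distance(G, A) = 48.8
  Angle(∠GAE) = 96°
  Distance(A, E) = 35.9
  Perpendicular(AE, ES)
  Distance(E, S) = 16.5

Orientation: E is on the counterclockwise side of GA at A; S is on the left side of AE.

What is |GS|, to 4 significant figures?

52.03

G is at the origin; GA runs at -52.6° with length 48.8, so A = 48.8·(cos -52.6°, sin -52.6°) = (29.64, -38.77). ∠GAE = 96.0°, so AE runs at -52.6° + (180° − 96.0°) = 31.40° from the x-axis; with |AE| = 35.9, E = A + 35.9·(cos 31.40°, sin 31.40°) = (60.28, -20.06). The perpendicularity gives ES at right angles to AE; with |ES| = 16.5 on the left of AE, S = E + 16.5·(-0.5210, 0.8536) = (51.69, -5.980). Then |GS| = |S − G| = 52.03.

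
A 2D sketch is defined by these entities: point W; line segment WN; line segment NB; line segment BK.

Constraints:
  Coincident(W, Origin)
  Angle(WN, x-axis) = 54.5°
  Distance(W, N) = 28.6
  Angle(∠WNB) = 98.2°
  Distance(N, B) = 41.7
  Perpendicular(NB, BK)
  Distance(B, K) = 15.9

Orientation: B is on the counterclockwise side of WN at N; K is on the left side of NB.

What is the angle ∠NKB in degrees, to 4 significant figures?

69.13°

W is at the origin; WN runs at 54.5° with length 28.6, so N = 28.6·(cos 54.5°, sin 54.5°) = (16.61, 23.28). ∠WNB = 98.2°, so NB runs at 54.5° + (180° − 98.2°) = 136.3° from the x-axis; with |NB| = 41.7, B = N + 41.7·(cos 136.3°, sin 136.3°) = (-13.54, 52.09). The perpendicularity gives BK at right angles to NB; with |BK| = 15.9 on the left of NB, K = B + 15.9·(-0.6909, -0.7230) = (-24.52, 40.60). Then cos ∠NKB = KN·KB / (|KN||KB|), giving 69.13°.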